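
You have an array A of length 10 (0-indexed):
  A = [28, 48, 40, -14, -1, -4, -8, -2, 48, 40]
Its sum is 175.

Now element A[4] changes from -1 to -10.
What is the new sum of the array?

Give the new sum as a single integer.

Old value at index 4: -1
New value at index 4: -10
Delta = -10 - -1 = -9
New sum = old_sum + delta = 175 + (-9) = 166

Answer: 166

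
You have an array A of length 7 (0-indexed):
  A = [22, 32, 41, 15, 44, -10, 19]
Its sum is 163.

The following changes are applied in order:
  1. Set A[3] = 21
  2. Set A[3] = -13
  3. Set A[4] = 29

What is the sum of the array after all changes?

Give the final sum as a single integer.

Initial sum: 163
Change 1: A[3] 15 -> 21, delta = 6, sum = 169
Change 2: A[3] 21 -> -13, delta = -34, sum = 135
Change 3: A[4] 44 -> 29, delta = -15, sum = 120

Answer: 120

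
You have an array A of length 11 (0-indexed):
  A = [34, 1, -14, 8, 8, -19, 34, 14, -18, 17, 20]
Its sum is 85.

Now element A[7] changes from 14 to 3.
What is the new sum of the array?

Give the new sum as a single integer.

Answer: 74

Derivation:
Old value at index 7: 14
New value at index 7: 3
Delta = 3 - 14 = -11
New sum = old_sum + delta = 85 + (-11) = 74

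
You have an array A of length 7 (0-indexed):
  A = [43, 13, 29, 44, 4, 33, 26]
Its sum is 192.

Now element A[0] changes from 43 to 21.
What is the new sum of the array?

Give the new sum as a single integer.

Answer: 170

Derivation:
Old value at index 0: 43
New value at index 0: 21
Delta = 21 - 43 = -22
New sum = old_sum + delta = 192 + (-22) = 170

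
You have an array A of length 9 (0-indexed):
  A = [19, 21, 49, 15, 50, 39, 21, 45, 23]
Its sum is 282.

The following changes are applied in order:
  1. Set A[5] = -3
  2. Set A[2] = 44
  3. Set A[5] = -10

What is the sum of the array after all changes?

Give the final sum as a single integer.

Answer: 228

Derivation:
Initial sum: 282
Change 1: A[5] 39 -> -3, delta = -42, sum = 240
Change 2: A[2] 49 -> 44, delta = -5, sum = 235
Change 3: A[5] -3 -> -10, delta = -7, sum = 228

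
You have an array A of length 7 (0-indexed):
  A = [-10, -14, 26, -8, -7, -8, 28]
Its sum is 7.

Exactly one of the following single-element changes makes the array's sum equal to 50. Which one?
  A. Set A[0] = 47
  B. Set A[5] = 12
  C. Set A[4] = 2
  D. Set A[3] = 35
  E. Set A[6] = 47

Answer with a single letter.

Option A: A[0] -10->47, delta=57, new_sum=7+(57)=64
Option B: A[5] -8->12, delta=20, new_sum=7+(20)=27
Option C: A[4] -7->2, delta=9, new_sum=7+(9)=16
Option D: A[3] -8->35, delta=43, new_sum=7+(43)=50 <-- matches target
Option E: A[6] 28->47, delta=19, new_sum=7+(19)=26

Answer: D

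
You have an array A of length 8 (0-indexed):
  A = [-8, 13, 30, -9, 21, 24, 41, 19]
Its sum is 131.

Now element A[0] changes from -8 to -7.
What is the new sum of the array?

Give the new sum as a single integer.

Old value at index 0: -8
New value at index 0: -7
Delta = -7 - -8 = 1
New sum = old_sum + delta = 131 + (1) = 132

Answer: 132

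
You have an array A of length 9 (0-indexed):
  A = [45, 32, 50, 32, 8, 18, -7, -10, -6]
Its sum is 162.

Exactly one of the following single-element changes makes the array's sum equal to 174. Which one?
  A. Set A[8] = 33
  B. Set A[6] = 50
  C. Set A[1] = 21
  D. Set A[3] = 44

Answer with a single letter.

Answer: D

Derivation:
Option A: A[8] -6->33, delta=39, new_sum=162+(39)=201
Option B: A[6] -7->50, delta=57, new_sum=162+(57)=219
Option C: A[1] 32->21, delta=-11, new_sum=162+(-11)=151
Option D: A[3] 32->44, delta=12, new_sum=162+(12)=174 <-- matches target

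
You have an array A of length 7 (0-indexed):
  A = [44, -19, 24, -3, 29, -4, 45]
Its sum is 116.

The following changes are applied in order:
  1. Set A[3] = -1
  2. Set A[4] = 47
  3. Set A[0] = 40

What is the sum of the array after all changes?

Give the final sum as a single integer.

Answer: 132

Derivation:
Initial sum: 116
Change 1: A[3] -3 -> -1, delta = 2, sum = 118
Change 2: A[4] 29 -> 47, delta = 18, sum = 136
Change 3: A[0] 44 -> 40, delta = -4, sum = 132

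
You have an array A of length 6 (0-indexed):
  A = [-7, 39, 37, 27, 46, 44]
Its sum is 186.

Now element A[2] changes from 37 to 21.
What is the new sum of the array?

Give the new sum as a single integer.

Answer: 170

Derivation:
Old value at index 2: 37
New value at index 2: 21
Delta = 21 - 37 = -16
New sum = old_sum + delta = 186 + (-16) = 170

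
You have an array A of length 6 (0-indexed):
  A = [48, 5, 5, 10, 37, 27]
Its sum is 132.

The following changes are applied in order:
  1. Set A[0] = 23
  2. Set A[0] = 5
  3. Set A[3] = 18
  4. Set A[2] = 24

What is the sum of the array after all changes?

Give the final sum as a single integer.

Initial sum: 132
Change 1: A[0] 48 -> 23, delta = -25, sum = 107
Change 2: A[0] 23 -> 5, delta = -18, sum = 89
Change 3: A[3] 10 -> 18, delta = 8, sum = 97
Change 4: A[2] 5 -> 24, delta = 19, sum = 116

Answer: 116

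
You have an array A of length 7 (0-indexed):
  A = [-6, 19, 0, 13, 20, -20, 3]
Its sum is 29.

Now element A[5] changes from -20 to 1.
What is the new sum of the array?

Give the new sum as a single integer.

Old value at index 5: -20
New value at index 5: 1
Delta = 1 - -20 = 21
New sum = old_sum + delta = 29 + (21) = 50

Answer: 50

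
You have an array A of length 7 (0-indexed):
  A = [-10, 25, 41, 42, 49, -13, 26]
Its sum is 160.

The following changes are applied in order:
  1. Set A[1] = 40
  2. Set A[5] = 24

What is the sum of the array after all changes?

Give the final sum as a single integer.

Answer: 212

Derivation:
Initial sum: 160
Change 1: A[1] 25 -> 40, delta = 15, sum = 175
Change 2: A[5] -13 -> 24, delta = 37, sum = 212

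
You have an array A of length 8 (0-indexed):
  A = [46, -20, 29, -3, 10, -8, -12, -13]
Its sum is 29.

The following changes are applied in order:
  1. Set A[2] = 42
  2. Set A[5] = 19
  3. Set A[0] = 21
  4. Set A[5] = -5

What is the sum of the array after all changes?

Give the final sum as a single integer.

Initial sum: 29
Change 1: A[2] 29 -> 42, delta = 13, sum = 42
Change 2: A[5] -8 -> 19, delta = 27, sum = 69
Change 3: A[0] 46 -> 21, delta = -25, sum = 44
Change 4: A[5] 19 -> -5, delta = -24, sum = 20

Answer: 20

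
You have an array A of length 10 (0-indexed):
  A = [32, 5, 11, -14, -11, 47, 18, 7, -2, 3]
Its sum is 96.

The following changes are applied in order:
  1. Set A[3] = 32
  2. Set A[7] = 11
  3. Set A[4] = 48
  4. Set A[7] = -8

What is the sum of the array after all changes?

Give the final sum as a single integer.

Initial sum: 96
Change 1: A[3] -14 -> 32, delta = 46, sum = 142
Change 2: A[7] 7 -> 11, delta = 4, sum = 146
Change 3: A[4] -11 -> 48, delta = 59, sum = 205
Change 4: A[7] 11 -> -8, delta = -19, sum = 186

Answer: 186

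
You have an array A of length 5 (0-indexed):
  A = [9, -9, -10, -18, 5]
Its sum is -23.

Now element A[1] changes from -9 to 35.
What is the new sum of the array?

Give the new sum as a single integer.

Old value at index 1: -9
New value at index 1: 35
Delta = 35 - -9 = 44
New sum = old_sum + delta = -23 + (44) = 21

Answer: 21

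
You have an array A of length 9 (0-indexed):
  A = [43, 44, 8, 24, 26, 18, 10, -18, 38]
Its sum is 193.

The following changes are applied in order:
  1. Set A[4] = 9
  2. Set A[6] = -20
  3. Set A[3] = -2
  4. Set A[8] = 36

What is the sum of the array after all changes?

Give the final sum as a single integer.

Initial sum: 193
Change 1: A[4] 26 -> 9, delta = -17, sum = 176
Change 2: A[6] 10 -> -20, delta = -30, sum = 146
Change 3: A[3] 24 -> -2, delta = -26, sum = 120
Change 4: A[8] 38 -> 36, delta = -2, sum = 118

Answer: 118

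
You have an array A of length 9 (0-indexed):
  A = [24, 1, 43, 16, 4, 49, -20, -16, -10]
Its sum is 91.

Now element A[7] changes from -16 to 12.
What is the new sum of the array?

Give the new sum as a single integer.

Answer: 119

Derivation:
Old value at index 7: -16
New value at index 7: 12
Delta = 12 - -16 = 28
New sum = old_sum + delta = 91 + (28) = 119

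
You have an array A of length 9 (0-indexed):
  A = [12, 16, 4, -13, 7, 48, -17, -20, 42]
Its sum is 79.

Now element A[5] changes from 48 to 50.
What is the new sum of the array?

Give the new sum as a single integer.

Answer: 81

Derivation:
Old value at index 5: 48
New value at index 5: 50
Delta = 50 - 48 = 2
New sum = old_sum + delta = 79 + (2) = 81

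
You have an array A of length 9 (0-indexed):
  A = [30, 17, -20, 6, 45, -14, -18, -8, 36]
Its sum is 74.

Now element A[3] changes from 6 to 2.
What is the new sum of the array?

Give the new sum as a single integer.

Answer: 70

Derivation:
Old value at index 3: 6
New value at index 3: 2
Delta = 2 - 6 = -4
New sum = old_sum + delta = 74 + (-4) = 70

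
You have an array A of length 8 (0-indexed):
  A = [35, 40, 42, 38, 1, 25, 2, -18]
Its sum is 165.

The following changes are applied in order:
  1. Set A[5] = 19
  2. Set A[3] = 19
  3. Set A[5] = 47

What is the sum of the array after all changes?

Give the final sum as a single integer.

Initial sum: 165
Change 1: A[5] 25 -> 19, delta = -6, sum = 159
Change 2: A[3] 38 -> 19, delta = -19, sum = 140
Change 3: A[5] 19 -> 47, delta = 28, sum = 168

Answer: 168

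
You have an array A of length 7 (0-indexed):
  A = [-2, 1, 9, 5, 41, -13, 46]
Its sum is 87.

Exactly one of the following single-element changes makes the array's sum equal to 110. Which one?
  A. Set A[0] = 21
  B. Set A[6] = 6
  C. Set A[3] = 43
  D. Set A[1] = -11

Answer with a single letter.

Answer: A

Derivation:
Option A: A[0] -2->21, delta=23, new_sum=87+(23)=110 <-- matches target
Option B: A[6] 46->6, delta=-40, new_sum=87+(-40)=47
Option C: A[3] 5->43, delta=38, new_sum=87+(38)=125
Option D: A[1] 1->-11, delta=-12, new_sum=87+(-12)=75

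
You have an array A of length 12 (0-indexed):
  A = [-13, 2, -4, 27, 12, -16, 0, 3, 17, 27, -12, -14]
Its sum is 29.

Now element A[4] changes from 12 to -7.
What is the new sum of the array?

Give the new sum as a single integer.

Old value at index 4: 12
New value at index 4: -7
Delta = -7 - 12 = -19
New sum = old_sum + delta = 29 + (-19) = 10

Answer: 10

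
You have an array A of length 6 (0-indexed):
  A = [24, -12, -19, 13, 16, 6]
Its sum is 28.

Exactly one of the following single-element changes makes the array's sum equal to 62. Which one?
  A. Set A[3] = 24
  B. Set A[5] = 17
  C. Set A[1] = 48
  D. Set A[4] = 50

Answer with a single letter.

Option A: A[3] 13->24, delta=11, new_sum=28+(11)=39
Option B: A[5] 6->17, delta=11, new_sum=28+(11)=39
Option C: A[1] -12->48, delta=60, new_sum=28+(60)=88
Option D: A[4] 16->50, delta=34, new_sum=28+(34)=62 <-- matches target

Answer: D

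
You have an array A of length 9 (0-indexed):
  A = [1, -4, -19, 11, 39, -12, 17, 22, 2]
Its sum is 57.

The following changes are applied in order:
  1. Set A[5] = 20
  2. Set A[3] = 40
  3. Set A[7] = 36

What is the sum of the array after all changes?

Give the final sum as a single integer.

Initial sum: 57
Change 1: A[5] -12 -> 20, delta = 32, sum = 89
Change 2: A[3] 11 -> 40, delta = 29, sum = 118
Change 3: A[7] 22 -> 36, delta = 14, sum = 132

Answer: 132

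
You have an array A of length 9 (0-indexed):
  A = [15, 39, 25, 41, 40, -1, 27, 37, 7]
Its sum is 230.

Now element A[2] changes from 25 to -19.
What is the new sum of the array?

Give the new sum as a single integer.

Answer: 186

Derivation:
Old value at index 2: 25
New value at index 2: -19
Delta = -19 - 25 = -44
New sum = old_sum + delta = 230 + (-44) = 186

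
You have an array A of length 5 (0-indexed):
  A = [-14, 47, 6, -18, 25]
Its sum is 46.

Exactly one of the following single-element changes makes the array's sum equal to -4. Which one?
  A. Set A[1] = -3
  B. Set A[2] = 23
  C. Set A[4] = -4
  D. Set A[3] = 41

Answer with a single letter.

Answer: A

Derivation:
Option A: A[1] 47->-3, delta=-50, new_sum=46+(-50)=-4 <-- matches target
Option B: A[2] 6->23, delta=17, new_sum=46+(17)=63
Option C: A[4] 25->-4, delta=-29, new_sum=46+(-29)=17
Option D: A[3] -18->41, delta=59, new_sum=46+(59)=105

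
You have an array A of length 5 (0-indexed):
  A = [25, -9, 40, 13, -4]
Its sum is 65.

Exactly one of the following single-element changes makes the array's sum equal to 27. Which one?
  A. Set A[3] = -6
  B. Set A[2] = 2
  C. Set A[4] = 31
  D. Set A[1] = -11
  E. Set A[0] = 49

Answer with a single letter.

Option A: A[3] 13->-6, delta=-19, new_sum=65+(-19)=46
Option B: A[2] 40->2, delta=-38, new_sum=65+(-38)=27 <-- matches target
Option C: A[4] -4->31, delta=35, new_sum=65+(35)=100
Option D: A[1] -9->-11, delta=-2, new_sum=65+(-2)=63
Option E: A[0] 25->49, delta=24, new_sum=65+(24)=89

Answer: B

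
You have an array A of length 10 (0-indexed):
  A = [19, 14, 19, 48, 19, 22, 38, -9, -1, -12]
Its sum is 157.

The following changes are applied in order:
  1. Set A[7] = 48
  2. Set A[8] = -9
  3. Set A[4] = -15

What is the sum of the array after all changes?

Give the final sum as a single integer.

Answer: 172

Derivation:
Initial sum: 157
Change 1: A[7] -9 -> 48, delta = 57, sum = 214
Change 2: A[8] -1 -> -9, delta = -8, sum = 206
Change 3: A[4] 19 -> -15, delta = -34, sum = 172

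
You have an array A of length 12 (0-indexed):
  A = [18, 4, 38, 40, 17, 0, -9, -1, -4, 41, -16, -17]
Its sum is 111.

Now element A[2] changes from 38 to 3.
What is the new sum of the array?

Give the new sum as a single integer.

Answer: 76

Derivation:
Old value at index 2: 38
New value at index 2: 3
Delta = 3 - 38 = -35
New sum = old_sum + delta = 111 + (-35) = 76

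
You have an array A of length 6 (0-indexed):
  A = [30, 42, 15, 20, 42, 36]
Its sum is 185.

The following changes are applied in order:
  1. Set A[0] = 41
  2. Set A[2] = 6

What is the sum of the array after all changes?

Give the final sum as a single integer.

Answer: 187

Derivation:
Initial sum: 185
Change 1: A[0] 30 -> 41, delta = 11, sum = 196
Change 2: A[2] 15 -> 6, delta = -9, sum = 187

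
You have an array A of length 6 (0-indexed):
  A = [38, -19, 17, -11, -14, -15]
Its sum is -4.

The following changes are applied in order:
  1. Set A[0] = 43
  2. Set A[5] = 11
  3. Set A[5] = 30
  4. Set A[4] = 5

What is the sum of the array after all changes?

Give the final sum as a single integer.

Answer: 65

Derivation:
Initial sum: -4
Change 1: A[0] 38 -> 43, delta = 5, sum = 1
Change 2: A[5] -15 -> 11, delta = 26, sum = 27
Change 3: A[5] 11 -> 30, delta = 19, sum = 46
Change 4: A[4] -14 -> 5, delta = 19, sum = 65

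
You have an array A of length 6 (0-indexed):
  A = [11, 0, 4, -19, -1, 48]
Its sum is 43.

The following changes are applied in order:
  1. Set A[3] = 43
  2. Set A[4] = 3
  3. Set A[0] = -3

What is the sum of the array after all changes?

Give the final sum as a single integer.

Answer: 95

Derivation:
Initial sum: 43
Change 1: A[3] -19 -> 43, delta = 62, sum = 105
Change 2: A[4] -1 -> 3, delta = 4, sum = 109
Change 3: A[0] 11 -> -3, delta = -14, sum = 95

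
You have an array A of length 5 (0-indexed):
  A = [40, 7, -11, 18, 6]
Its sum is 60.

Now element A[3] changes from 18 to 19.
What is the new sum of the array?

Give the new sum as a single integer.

Answer: 61

Derivation:
Old value at index 3: 18
New value at index 3: 19
Delta = 19 - 18 = 1
New sum = old_sum + delta = 60 + (1) = 61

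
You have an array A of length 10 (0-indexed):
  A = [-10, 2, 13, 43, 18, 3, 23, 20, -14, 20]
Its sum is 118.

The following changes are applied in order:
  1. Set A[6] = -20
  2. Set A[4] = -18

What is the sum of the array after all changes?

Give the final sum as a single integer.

Answer: 39

Derivation:
Initial sum: 118
Change 1: A[6] 23 -> -20, delta = -43, sum = 75
Change 2: A[4] 18 -> -18, delta = -36, sum = 39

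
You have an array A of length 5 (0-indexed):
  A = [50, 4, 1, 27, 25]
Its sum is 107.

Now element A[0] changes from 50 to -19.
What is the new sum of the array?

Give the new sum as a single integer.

Old value at index 0: 50
New value at index 0: -19
Delta = -19 - 50 = -69
New sum = old_sum + delta = 107 + (-69) = 38

Answer: 38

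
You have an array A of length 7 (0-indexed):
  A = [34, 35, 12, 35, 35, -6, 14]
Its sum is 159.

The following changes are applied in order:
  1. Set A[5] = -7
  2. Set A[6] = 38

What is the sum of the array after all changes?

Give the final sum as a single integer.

Answer: 182

Derivation:
Initial sum: 159
Change 1: A[5] -6 -> -7, delta = -1, sum = 158
Change 2: A[6] 14 -> 38, delta = 24, sum = 182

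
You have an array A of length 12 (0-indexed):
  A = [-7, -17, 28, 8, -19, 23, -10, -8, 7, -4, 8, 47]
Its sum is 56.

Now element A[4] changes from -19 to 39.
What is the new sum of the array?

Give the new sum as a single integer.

Answer: 114

Derivation:
Old value at index 4: -19
New value at index 4: 39
Delta = 39 - -19 = 58
New sum = old_sum + delta = 56 + (58) = 114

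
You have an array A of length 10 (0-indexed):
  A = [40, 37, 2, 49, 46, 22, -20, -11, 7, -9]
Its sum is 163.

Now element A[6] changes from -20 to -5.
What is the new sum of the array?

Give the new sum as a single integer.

Old value at index 6: -20
New value at index 6: -5
Delta = -5 - -20 = 15
New sum = old_sum + delta = 163 + (15) = 178

Answer: 178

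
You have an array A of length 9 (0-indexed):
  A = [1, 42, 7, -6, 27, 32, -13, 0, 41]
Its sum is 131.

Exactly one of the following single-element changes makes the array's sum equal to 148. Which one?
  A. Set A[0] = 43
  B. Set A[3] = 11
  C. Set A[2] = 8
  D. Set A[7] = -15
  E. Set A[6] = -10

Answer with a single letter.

Option A: A[0] 1->43, delta=42, new_sum=131+(42)=173
Option B: A[3] -6->11, delta=17, new_sum=131+(17)=148 <-- matches target
Option C: A[2] 7->8, delta=1, new_sum=131+(1)=132
Option D: A[7] 0->-15, delta=-15, new_sum=131+(-15)=116
Option E: A[6] -13->-10, delta=3, new_sum=131+(3)=134

Answer: B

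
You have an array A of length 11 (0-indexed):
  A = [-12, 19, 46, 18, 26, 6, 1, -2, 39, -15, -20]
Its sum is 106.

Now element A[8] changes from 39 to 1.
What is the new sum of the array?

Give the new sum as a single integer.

Answer: 68

Derivation:
Old value at index 8: 39
New value at index 8: 1
Delta = 1 - 39 = -38
New sum = old_sum + delta = 106 + (-38) = 68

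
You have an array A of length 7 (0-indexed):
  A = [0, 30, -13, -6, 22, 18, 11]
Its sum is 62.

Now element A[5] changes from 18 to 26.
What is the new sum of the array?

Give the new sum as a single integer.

Answer: 70

Derivation:
Old value at index 5: 18
New value at index 5: 26
Delta = 26 - 18 = 8
New sum = old_sum + delta = 62 + (8) = 70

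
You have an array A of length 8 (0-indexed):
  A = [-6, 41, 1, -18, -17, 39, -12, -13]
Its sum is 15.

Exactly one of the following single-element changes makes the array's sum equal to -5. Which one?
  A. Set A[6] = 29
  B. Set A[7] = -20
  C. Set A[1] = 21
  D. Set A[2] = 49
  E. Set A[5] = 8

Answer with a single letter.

Answer: C

Derivation:
Option A: A[6] -12->29, delta=41, new_sum=15+(41)=56
Option B: A[7] -13->-20, delta=-7, new_sum=15+(-7)=8
Option C: A[1] 41->21, delta=-20, new_sum=15+(-20)=-5 <-- matches target
Option D: A[2] 1->49, delta=48, new_sum=15+(48)=63
Option E: A[5] 39->8, delta=-31, new_sum=15+(-31)=-16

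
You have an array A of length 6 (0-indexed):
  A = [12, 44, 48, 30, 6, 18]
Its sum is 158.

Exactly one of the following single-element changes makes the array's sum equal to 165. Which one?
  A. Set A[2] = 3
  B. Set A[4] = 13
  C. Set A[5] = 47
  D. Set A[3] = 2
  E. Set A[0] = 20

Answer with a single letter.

Answer: B

Derivation:
Option A: A[2] 48->3, delta=-45, new_sum=158+(-45)=113
Option B: A[4] 6->13, delta=7, new_sum=158+(7)=165 <-- matches target
Option C: A[5] 18->47, delta=29, new_sum=158+(29)=187
Option D: A[3] 30->2, delta=-28, new_sum=158+(-28)=130
Option E: A[0] 12->20, delta=8, new_sum=158+(8)=166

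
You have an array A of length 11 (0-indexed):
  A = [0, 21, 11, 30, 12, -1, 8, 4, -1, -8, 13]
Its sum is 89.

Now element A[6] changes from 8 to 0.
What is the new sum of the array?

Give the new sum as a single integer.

Old value at index 6: 8
New value at index 6: 0
Delta = 0 - 8 = -8
New sum = old_sum + delta = 89 + (-8) = 81

Answer: 81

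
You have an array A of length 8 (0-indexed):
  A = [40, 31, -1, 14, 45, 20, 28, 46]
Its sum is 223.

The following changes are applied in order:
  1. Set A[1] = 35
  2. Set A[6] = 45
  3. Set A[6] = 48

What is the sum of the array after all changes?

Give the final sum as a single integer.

Initial sum: 223
Change 1: A[1] 31 -> 35, delta = 4, sum = 227
Change 2: A[6] 28 -> 45, delta = 17, sum = 244
Change 3: A[6] 45 -> 48, delta = 3, sum = 247

Answer: 247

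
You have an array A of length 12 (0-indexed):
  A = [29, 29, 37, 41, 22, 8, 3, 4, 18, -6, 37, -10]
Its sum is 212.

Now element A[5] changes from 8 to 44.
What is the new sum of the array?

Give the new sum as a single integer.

Answer: 248

Derivation:
Old value at index 5: 8
New value at index 5: 44
Delta = 44 - 8 = 36
New sum = old_sum + delta = 212 + (36) = 248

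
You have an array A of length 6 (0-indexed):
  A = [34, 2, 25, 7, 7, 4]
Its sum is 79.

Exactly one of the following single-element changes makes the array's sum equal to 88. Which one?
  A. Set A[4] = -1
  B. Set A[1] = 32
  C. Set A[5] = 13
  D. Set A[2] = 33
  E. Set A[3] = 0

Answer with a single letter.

Option A: A[4] 7->-1, delta=-8, new_sum=79+(-8)=71
Option B: A[1] 2->32, delta=30, new_sum=79+(30)=109
Option C: A[5] 4->13, delta=9, new_sum=79+(9)=88 <-- matches target
Option D: A[2] 25->33, delta=8, new_sum=79+(8)=87
Option E: A[3] 7->0, delta=-7, new_sum=79+(-7)=72

Answer: C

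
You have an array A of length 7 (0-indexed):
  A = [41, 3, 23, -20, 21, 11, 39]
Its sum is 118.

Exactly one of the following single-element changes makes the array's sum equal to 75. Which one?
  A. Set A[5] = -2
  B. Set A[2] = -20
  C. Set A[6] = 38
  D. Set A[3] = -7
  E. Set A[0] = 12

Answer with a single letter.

Answer: B

Derivation:
Option A: A[5] 11->-2, delta=-13, new_sum=118+(-13)=105
Option B: A[2] 23->-20, delta=-43, new_sum=118+(-43)=75 <-- matches target
Option C: A[6] 39->38, delta=-1, new_sum=118+(-1)=117
Option D: A[3] -20->-7, delta=13, new_sum=118+(13)=131
Option E: A[0] 41->12, delta=-29, new_sum=118+(-29)=89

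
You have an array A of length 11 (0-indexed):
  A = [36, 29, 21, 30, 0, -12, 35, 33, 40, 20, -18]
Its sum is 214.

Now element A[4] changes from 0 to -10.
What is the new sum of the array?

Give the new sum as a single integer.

Old value at index 4: 0
New value at index 4: -10
Delta = -10 - 0 = -10
New sum = old_sum + delta = 214 + (-10) = 204

Answer: 204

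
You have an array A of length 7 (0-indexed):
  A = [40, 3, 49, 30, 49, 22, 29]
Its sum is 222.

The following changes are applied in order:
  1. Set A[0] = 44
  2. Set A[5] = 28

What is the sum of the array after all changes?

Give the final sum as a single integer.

Answer: 232

Derivation:
Initial sum: 222
Change 1: A[0] 40 -> 44, delta = 4, sum = 226
Change 2: A[5] 22 -> 28, delta = 6, sum = 232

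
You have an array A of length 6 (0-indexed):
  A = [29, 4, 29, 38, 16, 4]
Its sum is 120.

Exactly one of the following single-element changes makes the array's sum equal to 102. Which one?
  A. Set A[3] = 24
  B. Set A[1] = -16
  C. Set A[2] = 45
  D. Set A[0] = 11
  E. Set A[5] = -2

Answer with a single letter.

Answer: D

Derivation:
Option A: A[3] 38->24, delta=-14, new_sum=120+(-14)=106
Option B: A[1] 4->-16, delta=-20, new_sum=120+(-20)=100
Option C: A[2] 29->45, delta=16, new_sum=120+(16)=136
Option D: A[0] 29->11, delta=-18, new_sum=120+(-18)=102 <-- matches target
Option E: A[5] 4->-2, delta=-6, new_sum=120+(-6)=114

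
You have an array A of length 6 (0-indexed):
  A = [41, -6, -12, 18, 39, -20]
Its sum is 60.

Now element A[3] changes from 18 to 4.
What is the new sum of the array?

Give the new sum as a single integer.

Answer: 46

Derivation:
Old value at index 3: 18
New value at index 3: 4
Delta = 4 - 18 = -14
New sum = old_sum + delta = 60 + (-14) = 46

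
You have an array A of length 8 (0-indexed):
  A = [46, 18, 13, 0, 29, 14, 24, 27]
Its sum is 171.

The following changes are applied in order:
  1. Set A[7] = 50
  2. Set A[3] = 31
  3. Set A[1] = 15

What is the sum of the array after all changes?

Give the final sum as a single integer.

Initial sum: 171
Change 1: A[7] 27 -> 50, delta = 23, sum = 194
Change 2: A[3] 0 -> 31, delta = 31, sum = 225
Change 3: A[1] 18 -> 15, delta = -3, sum = 222

Answer: 222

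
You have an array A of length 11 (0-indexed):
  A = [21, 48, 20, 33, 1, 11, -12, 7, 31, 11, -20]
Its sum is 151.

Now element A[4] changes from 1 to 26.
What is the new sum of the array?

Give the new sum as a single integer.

Old value at index 4: 1
New value at index 4: 26
Delta = 26 - 1 = 25
New sum = old_sum + delta = 151 + (25) = 176

Answer: 176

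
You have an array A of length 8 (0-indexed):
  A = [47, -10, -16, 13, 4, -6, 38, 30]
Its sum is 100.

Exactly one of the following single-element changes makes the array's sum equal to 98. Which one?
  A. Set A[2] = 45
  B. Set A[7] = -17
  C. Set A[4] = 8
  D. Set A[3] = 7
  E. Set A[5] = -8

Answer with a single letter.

Answer: E

Derivation:
Option A: A[2] -16->45, delta=61, new_sum=100+(61)=161
Option B: A[7] 30->-17, delta=-47, new_sum=100+(-47)=53
Option C: A[4] 4->8, delta=4, new_sum=100+(4)=104
Option D: A[3] 13->7, delta=-6, new_sum=100+(-6)=94
Option E: A[5] -6->-8, delta=-2, new_sum=100+(-2)=98 <-- matches target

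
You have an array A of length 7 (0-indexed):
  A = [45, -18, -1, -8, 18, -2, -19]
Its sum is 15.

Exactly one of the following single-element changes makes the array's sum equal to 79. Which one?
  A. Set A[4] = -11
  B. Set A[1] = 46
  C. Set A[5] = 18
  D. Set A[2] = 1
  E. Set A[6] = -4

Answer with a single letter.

Answer: B

Derivation:
Option A: A[4] 18->-11, delta=-29, new_sum=15+(-29)=-14
Option B: A[1] -18->46, delta=64, new_sum=15+(64)=79 <-- matches target
Option C: A[5] -2->18, delta=20, new_sum=15+(20)=35
Option D: A[2] -1->1, delta=2, new_sum=15+(2)=17
Option E: A[6] -19->-4, delta=15, new_sum=15+(15)=30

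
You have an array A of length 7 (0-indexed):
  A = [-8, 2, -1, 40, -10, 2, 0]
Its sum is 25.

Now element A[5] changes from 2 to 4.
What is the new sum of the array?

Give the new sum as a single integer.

Answer: 27

Derivation:
Old value at index 5: 2
New value at index 5: 4
Delta = 4 - 2 = 2
New sum = old_sum + delta = 25 + (2) = 27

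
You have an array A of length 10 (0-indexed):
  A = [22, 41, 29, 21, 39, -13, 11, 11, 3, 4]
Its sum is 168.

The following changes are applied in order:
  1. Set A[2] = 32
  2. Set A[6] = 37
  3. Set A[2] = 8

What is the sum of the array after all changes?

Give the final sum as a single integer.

Initial sum: 168
Change 1: A[2] 29 -> 32, delta = 3, sum = 171
Change 2: A[6] 11 -> 37, delta = 26, sum = 197
Change 3: A[2] 32 -> 8, delta = -24, sum = 173

Answer: 173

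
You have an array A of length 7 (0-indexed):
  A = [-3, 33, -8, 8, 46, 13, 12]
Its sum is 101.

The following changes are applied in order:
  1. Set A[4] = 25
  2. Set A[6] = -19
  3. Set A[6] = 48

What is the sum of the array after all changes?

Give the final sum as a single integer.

Answer: 116

Derivation:
Initial sum: 101
Change 1: A[4] 46 -> 25, delta = -21, sum = 80
Change 2: A[6] 12 -> -19, delta = -31, sum = 49
Change 3: A[6] -19 -> 48, delta = 67, sum = 116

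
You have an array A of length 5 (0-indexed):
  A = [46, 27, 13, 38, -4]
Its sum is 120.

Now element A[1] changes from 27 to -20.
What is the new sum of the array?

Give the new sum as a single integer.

Answer: 73

Derivation:
Old value at index 1: 27
New value at index 1: -20
Delta = -20 - 27 = -47
New sum = old_sum + delta = 120 + (-47) = 73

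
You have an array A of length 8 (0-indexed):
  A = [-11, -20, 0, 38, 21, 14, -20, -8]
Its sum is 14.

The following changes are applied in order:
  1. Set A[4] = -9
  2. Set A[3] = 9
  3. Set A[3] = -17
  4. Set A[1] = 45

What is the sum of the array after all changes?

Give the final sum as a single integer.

Initial sum: 14
Change 1: A[4] 21 -> -9, delta = -30, sum = -16
Change 2: A[3] 38 -> 9, delta = -29, sum = -45
Change 3: A[3] 9 -> -17, delta = -26, sum = -71
Change 4: A[1] -20 -> 45, delta = 65, sum = -6

Answer: -6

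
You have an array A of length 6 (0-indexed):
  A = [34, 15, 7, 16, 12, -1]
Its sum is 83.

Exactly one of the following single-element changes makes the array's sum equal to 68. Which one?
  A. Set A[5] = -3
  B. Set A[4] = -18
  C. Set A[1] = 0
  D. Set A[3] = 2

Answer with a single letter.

Answer: C

Derivation:
Option A: A[5] -1->-3, delta=-2, new_sum=83+(-2)=81
Option B: A[4] 12->-18, delta=-30, new_sum=83+(-30)=53
Option C: A[1] 15->0, delta=-15, new_sum=83+(-15)=68 <-- matches target
Option D: A[3] 16->2, delta=-14, new_sum=83+(-14)=69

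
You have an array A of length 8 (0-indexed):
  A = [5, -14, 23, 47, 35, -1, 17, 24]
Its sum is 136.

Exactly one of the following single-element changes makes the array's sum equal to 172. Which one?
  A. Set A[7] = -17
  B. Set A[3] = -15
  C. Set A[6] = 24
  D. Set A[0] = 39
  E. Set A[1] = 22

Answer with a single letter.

Answer: E

Derivation:
Option A: A[7] 24->-17, delta=-41, new_sum=136+(-41)=95
Option B: A[3] 47->-15, delta=-62, new_sum=136+(-62)=74
Option C: A[6] 17->24, delta=7, new_sum=136+(7)=143
Option D: A[0] 5->39, delta=34, new_sum=136+(34)=170
Option E: A[1] -14->22, delta=36, new_sum=136+(36)=172 <-- matches target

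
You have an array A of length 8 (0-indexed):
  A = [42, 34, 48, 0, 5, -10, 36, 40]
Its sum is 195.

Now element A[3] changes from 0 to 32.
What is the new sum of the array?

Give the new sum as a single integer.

Old value at index 3: 0
New value at index 3: 32
Delta = 32 - 0 = 32
New sum = old_sum + delta = 195 + (32) = 227

Answer: 227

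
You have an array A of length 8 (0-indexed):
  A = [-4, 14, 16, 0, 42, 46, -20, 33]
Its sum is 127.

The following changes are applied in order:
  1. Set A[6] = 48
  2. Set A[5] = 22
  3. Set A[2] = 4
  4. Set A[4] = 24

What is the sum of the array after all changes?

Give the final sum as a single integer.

Answer: 141

Derivation:
Initial sum: 127
Change 1: A[6] -20 -> 48, delta = 68, sum = 195
Change 2: A[5] 46 -> 22, delta = -24, sum = 171
Change 3: A[2] 16 -> 4, delta = -12, sum = 159
Change 4: A[4] 42 -> 24, delta = -18, sum = 141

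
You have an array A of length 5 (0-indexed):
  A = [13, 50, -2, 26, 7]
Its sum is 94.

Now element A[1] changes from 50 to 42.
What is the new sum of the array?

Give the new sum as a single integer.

Answer: 86

Derivation:
Old value at index 1: 50
New value at index 1: 42
Delta = 42 - 50 = -8
New sum = old_sum + delta = 94 + (-8) = 86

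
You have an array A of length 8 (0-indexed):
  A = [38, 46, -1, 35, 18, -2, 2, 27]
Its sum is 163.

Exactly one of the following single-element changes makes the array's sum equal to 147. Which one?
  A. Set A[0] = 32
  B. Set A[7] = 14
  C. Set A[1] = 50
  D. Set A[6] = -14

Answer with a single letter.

Option A: A[0] 38->32, delta=-6, new_sum=163+(-6)=157
Option B: A[7] 27->14, delta=-13, new_sum=163+(-13)=150
Option C: A[1] 46->50, delta=4, new_sum=163+(4)=167
Option D: A[6] 2->-14, delta=-16, new_sum=163+(-16)=147 <-- matches target

Answer: D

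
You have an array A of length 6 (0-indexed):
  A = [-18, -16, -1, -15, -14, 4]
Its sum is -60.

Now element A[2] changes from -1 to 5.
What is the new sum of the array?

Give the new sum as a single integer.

Answer: -54

Derivation:
Old value at index 2: -1
New value at index 2: 5
Delta = 5 - -1 = 6
New sum = old_sum + delta = -60 + (6) = -54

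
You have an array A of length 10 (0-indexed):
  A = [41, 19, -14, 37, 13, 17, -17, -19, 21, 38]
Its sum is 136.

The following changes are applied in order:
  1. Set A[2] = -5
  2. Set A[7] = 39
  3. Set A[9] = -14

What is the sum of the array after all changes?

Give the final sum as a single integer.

Initial sum: 136
Change 1: A[2] -14 -> -5, delta = 9, sum = 145
Change 2: A[7] -19 -> 39, delta = 58, sum = 203
Change 3: A[9] 38 -> -14, delta = -52, sum = 151

Answer: 151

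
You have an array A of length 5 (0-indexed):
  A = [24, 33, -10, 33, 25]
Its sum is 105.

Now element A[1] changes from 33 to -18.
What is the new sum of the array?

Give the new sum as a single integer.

Old value at index 1: 33
New value at index 1: -18
Delta = -18 - 33 = -51
New sum = old_sum + delta = 105 + (-51) = 54

Answer: 54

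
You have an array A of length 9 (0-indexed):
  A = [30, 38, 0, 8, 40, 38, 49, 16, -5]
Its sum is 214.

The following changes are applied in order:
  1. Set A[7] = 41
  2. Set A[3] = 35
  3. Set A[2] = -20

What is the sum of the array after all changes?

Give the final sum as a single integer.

Answer: 246

Derivation:
Initial sum: 214
Change 1: A[7] 16 -> 41, delta = 25, sum = 239
Change 2: A[3] 8 -> 35, delta = 27, sum = 266
Change 3: A[2] 0 -> -20, delta = -20, sum = 246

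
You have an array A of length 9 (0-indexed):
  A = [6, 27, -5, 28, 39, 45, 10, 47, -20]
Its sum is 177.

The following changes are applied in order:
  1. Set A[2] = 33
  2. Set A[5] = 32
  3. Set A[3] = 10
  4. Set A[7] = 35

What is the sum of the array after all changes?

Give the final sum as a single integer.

Initial sum: 177
Change 1: A[2] -5 -> 33, delta = 38, sum = 215
Change 2: A[5] 45 -> 32, delta = -13, sum = 202
Change 3: A[3] 28 -> 10, delta = -18, sum = 184
Change 4: A[7] 47 -> 35, delta = -12, sum = 172

Answer: 172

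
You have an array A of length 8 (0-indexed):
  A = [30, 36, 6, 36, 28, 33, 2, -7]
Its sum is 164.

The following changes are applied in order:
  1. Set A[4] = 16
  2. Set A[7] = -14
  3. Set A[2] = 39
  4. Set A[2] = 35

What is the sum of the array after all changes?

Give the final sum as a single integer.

Answer: 174

Derivation:
Initial sum: 164
Change 1: A[4] 28 -> 16, delta = -12, sum = 152
Change 2: A[7] -7 -> -14, delta = -7, sum = 145
Change 3: A[2] 6 -> 39, delta = 33, sum = 178
Change 4: A[2] 39 -> 35, delta = -4, sum = 174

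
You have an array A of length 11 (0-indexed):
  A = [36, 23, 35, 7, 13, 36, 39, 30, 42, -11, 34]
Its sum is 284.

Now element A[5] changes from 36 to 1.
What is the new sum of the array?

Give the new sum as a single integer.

Old value at index 5: 36
New value at index 5: 1
Delta = 1 - 36 = -35
New sum = old_sum + delta = 284 + (-35) = 249

Answer: 249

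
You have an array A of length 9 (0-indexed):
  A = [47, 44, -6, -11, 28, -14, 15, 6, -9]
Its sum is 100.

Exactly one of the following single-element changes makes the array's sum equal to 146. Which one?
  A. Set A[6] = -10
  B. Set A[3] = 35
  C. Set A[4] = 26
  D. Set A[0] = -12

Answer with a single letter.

Option A: A[6] 15->-10, delta=-25, new_sum=100+(-25)=75
Option B: A[3] -11->35, delta=46, new_sum=100+(46)=146 <-- matches target
Option C: A[4] 28->26, delta=-2, new_sum=100+(-2)=98
Option D: A[0] 47->-12, delta=-59, new_sum=100+(-59)=41

Answer: B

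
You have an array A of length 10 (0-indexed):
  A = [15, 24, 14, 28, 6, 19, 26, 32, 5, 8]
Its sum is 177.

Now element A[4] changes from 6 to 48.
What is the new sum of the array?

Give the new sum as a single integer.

Answer: 219

Derivation:
Old value at index 4: 6
New value at index 4: 48
Delta = 48 - 6 = 42
New sum = old_sum + delta = 177 + (42) = 219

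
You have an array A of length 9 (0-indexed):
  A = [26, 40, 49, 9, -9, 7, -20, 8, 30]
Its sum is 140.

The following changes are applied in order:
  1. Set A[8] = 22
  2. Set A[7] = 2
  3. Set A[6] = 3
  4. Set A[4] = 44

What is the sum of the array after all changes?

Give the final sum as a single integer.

Answer: 202

Derivation:
Initial sum: 140
Change 1: A[8] 30 -> 22, delta = -8, sum = 132
Change 2: A[7] 8 -> 2, delta = -6, sum = 126
Change 3: A[6] -20 -> 3, delta = 23, sum = 149
Change 4: A[4] -9 -> 44, delta = 53, sum = 202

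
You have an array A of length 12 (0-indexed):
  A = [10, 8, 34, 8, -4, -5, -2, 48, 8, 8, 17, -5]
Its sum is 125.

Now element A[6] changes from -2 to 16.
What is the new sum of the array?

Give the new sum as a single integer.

Old value at index 6: -2
New value at index 6: 16
Delta = 16 - -2 = 18
New sum = old_sum + delta = 125 + (18) = 143

Answer: 143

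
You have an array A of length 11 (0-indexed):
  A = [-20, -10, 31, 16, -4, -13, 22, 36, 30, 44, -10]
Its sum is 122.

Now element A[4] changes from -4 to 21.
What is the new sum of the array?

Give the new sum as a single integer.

Answer: 147

Derivation:
Old value at index 4: -4
New value at index 4: 21
Delta = 21 - -4 = 25
New sum = old_sum + delta = 122 + (25) = 147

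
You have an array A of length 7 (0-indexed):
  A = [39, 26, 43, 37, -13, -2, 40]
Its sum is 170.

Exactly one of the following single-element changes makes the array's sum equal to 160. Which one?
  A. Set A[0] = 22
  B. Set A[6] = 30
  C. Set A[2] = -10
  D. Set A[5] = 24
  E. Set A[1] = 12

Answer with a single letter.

Answer: B

Derivation:
Option A: A[0] 39->22, delta=-17, new_sum=170+(-17)=153
Option B: A[6] 40->30, delta=-10, new_sum=170+(-10)=160 <-- matches target
Option C: A[2] 43->-10, delta=-53, new_sum=170+(-53)=117
Option D: A[5] -2->24, delta=26, new_sum=170+(26)=196
Option E: A[1] 26->12, delta=-14, new_sum=170+(-14)=156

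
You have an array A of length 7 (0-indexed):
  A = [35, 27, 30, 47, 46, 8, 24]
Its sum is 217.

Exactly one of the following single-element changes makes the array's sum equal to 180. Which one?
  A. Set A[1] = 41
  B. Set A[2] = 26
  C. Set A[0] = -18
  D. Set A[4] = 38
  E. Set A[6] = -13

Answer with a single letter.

Option A: A[1] 27->41, delta=14, new_sum=217+(14)=231
Option B: A[2] 30->26, delta=-4, new_sum=217+(-4)=213
Option C: A[0] 35->-18, delta=-53, new_sum=217+(-53)=164
Option D: A[4] 46->38, delta=-8, new_sum=217+(-8)=209
Option E: A[6] 24->-13, delta=-37, new_sum=217+(-37)=180 <-- matches target

Answer: E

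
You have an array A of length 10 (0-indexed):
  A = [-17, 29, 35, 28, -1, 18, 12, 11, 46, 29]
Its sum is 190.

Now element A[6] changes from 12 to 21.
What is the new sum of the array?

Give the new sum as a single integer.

Old value at index 6: 12
New value at index 6: 21
Delta = 21 - 12 = 9
New sum = old_sum + delta = 190 + (9) = 199

Answer: 199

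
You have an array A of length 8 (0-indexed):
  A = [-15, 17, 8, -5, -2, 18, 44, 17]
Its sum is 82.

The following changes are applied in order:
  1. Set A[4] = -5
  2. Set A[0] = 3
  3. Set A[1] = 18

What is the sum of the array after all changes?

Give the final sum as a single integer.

Initial sum: 82
Change 1: A[4] -2 -> -5, delta = -3, sum = 79
Change 2: A[0] -15 -> 3, delta = 18, sum = 97
Change 3: A[1] 17 -> 18, delta = 1, sum = 98

Answer: 98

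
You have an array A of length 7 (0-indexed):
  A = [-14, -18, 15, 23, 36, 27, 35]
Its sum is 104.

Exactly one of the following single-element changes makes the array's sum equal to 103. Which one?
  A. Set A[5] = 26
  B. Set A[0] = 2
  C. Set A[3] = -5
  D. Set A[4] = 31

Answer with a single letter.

Option A: A[5] 27->26, delta=-1, new_sum=104+(-1)=103 <-- matches target
Option B: A[0] -14->2, delta=16, new_sum=104+(16)=120
Option C: A[3] 23->-5, delta=-28, new_sum=104+(-28)=76
Option D: A[4] 36->31, delta=-5, new_sum=104+(-5)=99

Answer: A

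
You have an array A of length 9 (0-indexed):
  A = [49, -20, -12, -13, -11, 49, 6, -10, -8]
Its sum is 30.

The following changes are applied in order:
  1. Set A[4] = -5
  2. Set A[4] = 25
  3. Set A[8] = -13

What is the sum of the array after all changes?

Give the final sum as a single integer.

Initial sum: 30
Change 1: A[4] -11 -> -5, delta = 6, sum = 36
Change 2: A[4] -5 -> 25, delta = 30, sum = 66
Change 3: A[8] -8 -> -13, delta = -5, sum = 61

Answer: 61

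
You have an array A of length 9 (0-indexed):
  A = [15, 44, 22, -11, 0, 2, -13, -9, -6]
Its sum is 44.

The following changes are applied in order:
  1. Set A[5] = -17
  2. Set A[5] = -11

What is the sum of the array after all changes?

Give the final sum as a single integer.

Answer: 31

Derivation:
Initial sum: 44
Change 1: A[5] 2 -> -17, delta = -19, sum = 25
Change 2: A[5] -17 -> -11, delta = 6, sum = 31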